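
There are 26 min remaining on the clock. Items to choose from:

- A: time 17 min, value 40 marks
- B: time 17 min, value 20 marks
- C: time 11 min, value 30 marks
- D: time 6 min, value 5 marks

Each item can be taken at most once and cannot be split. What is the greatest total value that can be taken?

45 marks

Check high-value combinations within 26 min:
- A+D: time 17+6=23, value 40+5=45
- A: time 17, value 40
- C+D: time 11+6=17, value 30+5=35
- C: time 11, value 30
- B+D: time 17+6=23, value 20+5=25
Best: 45 marks.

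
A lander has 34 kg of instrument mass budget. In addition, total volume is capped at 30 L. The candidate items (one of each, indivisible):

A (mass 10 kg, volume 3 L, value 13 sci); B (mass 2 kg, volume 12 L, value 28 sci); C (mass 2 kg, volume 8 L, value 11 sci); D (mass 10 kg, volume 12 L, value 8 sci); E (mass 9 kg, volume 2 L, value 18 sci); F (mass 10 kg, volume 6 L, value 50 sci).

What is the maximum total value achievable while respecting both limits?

Feasible sets respecting both limits:
- A+B+E+F: mass 31, volume 23, value 109
- B+C+E+F: mass 23, volume 28, value 107
- A+B+C+F: mass 24, volume 29, value 102
Best: 109 sci.

109 sci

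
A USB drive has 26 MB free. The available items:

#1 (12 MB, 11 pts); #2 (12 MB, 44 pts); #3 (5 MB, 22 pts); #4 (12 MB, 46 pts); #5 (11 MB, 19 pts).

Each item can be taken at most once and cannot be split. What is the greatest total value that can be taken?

Check high-value combinations within 26 MB:
- #2+#4: size 12+12=24, value 44+46=90
- #3+#4: size 5+12=17, value 22+46=68
- #2+#3: size 12+5=17, value 44+22=66
- #4+#5: size 12+11=23, value 46+19=65
Best: 90 pts.

90 pts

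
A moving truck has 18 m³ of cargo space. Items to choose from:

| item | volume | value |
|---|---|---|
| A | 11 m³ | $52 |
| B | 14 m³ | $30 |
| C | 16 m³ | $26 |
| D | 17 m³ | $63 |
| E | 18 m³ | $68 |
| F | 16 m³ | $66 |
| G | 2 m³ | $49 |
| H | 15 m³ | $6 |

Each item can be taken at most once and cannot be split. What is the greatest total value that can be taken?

$115

Check high-value combinations within 18 m³:
- F+G: volume 16+2=18, value 66+49=115
- A+G: volume 11+2=13, value 52+49=101
- B+G: volume 14+2=16, value 30+49=79
- C+G: volume 16+2=18, value 26+49=75
Best: $115.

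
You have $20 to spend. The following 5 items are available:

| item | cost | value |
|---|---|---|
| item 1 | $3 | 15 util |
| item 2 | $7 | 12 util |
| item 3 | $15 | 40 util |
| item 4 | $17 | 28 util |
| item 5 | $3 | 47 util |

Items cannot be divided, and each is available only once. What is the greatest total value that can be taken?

87 util

Check high-value combinations within $20:
- item 3+item 5: cost 15+3=18, value 40+47=87
- item 4+item 5: cost 17+3=20, value 28+47=75
- item 1+item 2+item 5: cost 3+7+3=13, value 15+12+47=74
- item 1+item 5: cost 3+3=6, value 15+47=62
- item 2+item 5: cost 7+3=10, value 12+47=59
Best: 87 util.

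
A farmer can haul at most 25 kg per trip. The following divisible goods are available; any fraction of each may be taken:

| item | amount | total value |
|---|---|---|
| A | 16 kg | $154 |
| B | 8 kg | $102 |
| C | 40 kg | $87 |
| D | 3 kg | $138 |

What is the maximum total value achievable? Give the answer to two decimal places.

Take in order of value per unit:
- D (138/3 per unit): all 3 → value 138, running total 138.00
- B (102/8 per unit): all 8 → value 102, running total 240.00
- A (154/16 per unit): 14 of 16 → value 14×154/16 = 134.7500, running total 374.75
Total 374.75.

374.75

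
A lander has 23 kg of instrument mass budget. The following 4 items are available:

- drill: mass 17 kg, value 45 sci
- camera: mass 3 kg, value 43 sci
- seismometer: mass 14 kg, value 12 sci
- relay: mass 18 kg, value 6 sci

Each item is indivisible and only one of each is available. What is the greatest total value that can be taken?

88 sci

Check high-value combinations within 23 kg:
- drill+camera: mass 17+3=20, value 45+43=88
- camera+seismometer: mass 3+14=17, value 43+12=55
- camera+relay: mass 3+18=21, value 43+6=49
- drill: mass 17, value 45
- camera: mass 3, value 43
Best: 88 sci.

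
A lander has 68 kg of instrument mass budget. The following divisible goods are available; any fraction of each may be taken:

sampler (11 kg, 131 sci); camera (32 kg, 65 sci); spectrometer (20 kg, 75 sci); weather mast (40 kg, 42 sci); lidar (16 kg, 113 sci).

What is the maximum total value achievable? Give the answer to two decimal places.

361.66

Take in order of value per unit:
- sampler (131/11 per unit): all 11 → value 131, running total 131.00
- lidar (113/16 per unit): all 16 → value 113, running total 244.00
- spectrometer (75/20 per unit): all 20 → value 75, running total 319.00
- camera (65/32 per unit): 21 of 32 → value 21×65/32 = 42.6563, running total 361.66
Total 361.66.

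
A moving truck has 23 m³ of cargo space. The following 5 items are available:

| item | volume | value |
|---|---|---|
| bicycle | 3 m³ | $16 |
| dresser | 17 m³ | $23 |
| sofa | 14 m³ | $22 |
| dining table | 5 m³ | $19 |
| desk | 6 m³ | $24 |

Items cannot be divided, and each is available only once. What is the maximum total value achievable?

This is a 0/1 knapsack; check combinations near the capacity.
- bicycle+sofa+desk: volume 3+14+6=23, value 16+22+24=62
- bicycle+dining table+desk: volume 3+5+6=14, value 16+19+24=59
- bicycle+sofa+dining table: volume 3+14+5=22, value 16+22+19=57
- dresser+desk: volume 17+6=23, value 23+24=47
- sofa+desk: volume 14+6=20, value 22+24=46
Best: $62.

$62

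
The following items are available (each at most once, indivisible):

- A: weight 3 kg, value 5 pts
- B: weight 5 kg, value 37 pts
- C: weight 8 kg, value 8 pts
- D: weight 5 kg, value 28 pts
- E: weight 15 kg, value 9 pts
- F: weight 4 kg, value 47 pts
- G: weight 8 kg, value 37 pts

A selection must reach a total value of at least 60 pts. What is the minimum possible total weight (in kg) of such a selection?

Subsets with value ≥ 60, sorted by total weight:
- B+F: weight 9, value 84
- D+F: weight 9, value 75
- B+D: weight 10, value 65
Minimum weight: 9 kg.

9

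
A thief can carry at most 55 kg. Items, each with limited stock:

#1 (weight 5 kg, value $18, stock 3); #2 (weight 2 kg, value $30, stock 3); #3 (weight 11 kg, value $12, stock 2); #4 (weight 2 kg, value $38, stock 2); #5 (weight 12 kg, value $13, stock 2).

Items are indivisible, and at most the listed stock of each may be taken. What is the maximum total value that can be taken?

Best selections within weight 55 and stock limits:
- 3×#1 + 3×#2 + 2×#4 + 2×#5: weight 49, value 246
- 3×#1 + 3×#2 + 1×#3 + 2×#4 + 1×#5: weight 48, value 245
- 3×#1 + 3×#2 + 2×#3 + 2×#4: weight 47, value 244
- 2×#1 + 3×#2 + 1×#3 + 2×#4 + 2×#5: weight 55, value 240
Best: $246.

$246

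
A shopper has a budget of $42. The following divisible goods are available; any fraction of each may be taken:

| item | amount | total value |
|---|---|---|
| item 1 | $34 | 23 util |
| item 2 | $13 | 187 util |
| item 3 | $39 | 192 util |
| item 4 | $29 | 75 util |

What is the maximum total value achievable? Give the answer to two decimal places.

Take in order of value per unit:
- item 2 (187/13 per unit): all 13 → value 187, running total 187.00
- item 3 (192/39 per unit): 29 of 39 → value 29×192/39 = 142.7692, running total 329.77
Total 329.77.

329.77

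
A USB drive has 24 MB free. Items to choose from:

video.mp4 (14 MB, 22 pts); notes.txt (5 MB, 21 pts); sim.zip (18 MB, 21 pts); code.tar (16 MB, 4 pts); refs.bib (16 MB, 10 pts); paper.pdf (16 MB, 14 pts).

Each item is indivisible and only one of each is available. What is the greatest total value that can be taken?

43 pts

Check high-value combinations within 24 MB:
- video.mp4+notes.txt: size 14+5=19, value 22+21=43
- notes.txt+sim.zip: size 5+18=23, value 21+21=42
- notes.txt+paper.pdf: size 5+16=21, value 21+14=35
- notes.txt+refs.bib: size 5+16=21, value 21+10=31
- notes.txt+code.tar: size 5+16=21, value 21+4=25
Best: 43 pts.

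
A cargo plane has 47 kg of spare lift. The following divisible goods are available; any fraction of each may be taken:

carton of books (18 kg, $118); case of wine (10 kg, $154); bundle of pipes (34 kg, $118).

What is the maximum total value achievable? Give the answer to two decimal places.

337.94

Take in order of value per unit:
- case of wine (154/10 per unit): all 10 → value 154, running total 154.00
- carton of books (118/18 per unit): all 18 → value 118, running total 272.00
- bundle of pipes (118/34 per unit): 19 of 34 → value 19×118/34 = 65.9412, running total 337.94
Total 337.94.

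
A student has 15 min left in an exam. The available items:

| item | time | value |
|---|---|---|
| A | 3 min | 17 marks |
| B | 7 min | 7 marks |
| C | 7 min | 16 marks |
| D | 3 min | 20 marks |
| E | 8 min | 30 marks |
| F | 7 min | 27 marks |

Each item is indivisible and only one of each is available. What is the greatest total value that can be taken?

67 marks

Check high-value combinations within 15 min:
- A+D+E: time 3+3+8=14, value 17+20+30=67
- A+D+F: time 3+3+7=13, value 17+20+27=64
- E+F: time 8+7=15, value 30+27=57
- A+C+D: time 3+7+3=13, value 17+16+20=53
Best: 67 marks.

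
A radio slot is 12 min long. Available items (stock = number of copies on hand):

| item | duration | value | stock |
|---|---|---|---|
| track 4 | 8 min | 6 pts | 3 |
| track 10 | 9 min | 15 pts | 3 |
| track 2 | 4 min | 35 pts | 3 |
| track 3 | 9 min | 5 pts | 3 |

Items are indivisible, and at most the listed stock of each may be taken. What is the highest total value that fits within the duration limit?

105 pts

Best selections within duration 12 and stock limits:
- 3×track 2: duration 12, value 105
- 2×track 2: duration 8, value 70
Best: 105 pts.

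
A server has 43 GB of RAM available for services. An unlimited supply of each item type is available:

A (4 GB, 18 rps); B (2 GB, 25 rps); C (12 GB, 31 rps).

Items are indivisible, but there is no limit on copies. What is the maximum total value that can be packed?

Best value-per-unit is B at 25/2, and filling with it alone uses memory 21×2=42. No mix of the others beats 21×25 = 525.

525 rps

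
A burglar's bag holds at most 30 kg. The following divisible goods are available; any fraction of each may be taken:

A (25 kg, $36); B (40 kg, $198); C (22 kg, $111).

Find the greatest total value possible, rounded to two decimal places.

Take in order of value per unit:
- C (111/22 per unit): all 22 → value 111, running total 111.00
- B (198/40 per unit): 8 of 40 → value 8×198/40 = 39.6000, running total 150.60
Total 150.60.

150.60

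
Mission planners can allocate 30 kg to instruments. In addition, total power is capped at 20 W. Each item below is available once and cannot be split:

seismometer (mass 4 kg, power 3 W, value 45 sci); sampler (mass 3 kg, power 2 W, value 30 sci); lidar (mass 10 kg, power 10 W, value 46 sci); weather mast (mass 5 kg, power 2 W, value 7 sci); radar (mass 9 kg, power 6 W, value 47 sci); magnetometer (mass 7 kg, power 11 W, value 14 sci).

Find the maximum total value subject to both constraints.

138 sci

Feasible sets respecting both limits:
- seismometer+lidar+radar: mass 23, power 19, value 138
- sampler+lidar+weather mast+radar: mass 27, power 20, value 130
- seismometer+sampler+weather mast+radar: mass 21, power 13, value 129
Best: 138 sci.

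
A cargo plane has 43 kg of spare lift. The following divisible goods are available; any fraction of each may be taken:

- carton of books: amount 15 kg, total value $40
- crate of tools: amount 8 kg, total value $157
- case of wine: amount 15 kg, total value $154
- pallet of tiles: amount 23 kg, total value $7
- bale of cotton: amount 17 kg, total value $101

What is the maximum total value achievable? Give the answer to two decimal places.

420.00

Take in order of value per unit:
- crate of tools (157/8 per unit): all 8 → value 157, running total 157.00
- case of wine (154/15 per unit): all 15 → value 154, running total 311.00
- bale of cotton (101/17 per unit): all 17 → value 101, running total 412.00
- carton of books (40/15 per unit): 3 of 15 → value 3×40/15 = 8.0000, running total 420.00
Total 420.00.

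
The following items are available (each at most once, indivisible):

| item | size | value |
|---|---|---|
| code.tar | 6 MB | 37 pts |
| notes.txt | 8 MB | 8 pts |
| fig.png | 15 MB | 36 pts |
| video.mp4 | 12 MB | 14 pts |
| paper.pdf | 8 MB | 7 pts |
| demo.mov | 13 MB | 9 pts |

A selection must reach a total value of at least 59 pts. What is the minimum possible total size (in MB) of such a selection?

21

Subsets with value ≥ 59, sorted by total size:
- code.tar+fig.png: size 21, value 73
- code.tar+notes.txt+video.mp4: size 26, value 59
Minimum size: 21 MB.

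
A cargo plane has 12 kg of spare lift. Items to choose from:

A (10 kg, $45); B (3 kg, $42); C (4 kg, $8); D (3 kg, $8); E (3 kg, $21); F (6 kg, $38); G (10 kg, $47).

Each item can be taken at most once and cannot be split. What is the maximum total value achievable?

This is a 0/1 knapsack; check combinations near the capacity.
- B+E+F: weight 3+3+6=12, value 42+21+38=101
- B+D+F: weight 3+3+6=12, value 42+8+38=88
- B+F: weight 3+6=9, value 42+38=80
- B+D+E: weight 3+3+3=9, value 42+8+21=71
- B+C+E: weight 3+4+3=10, value 42+8+21=71
Best: $101.

$101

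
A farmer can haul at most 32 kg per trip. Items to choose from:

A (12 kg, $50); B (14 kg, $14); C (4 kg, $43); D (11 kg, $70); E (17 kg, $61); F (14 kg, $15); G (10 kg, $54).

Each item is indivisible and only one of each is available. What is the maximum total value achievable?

Check high-value combinations within 32 kg:
- C+D+E: weight 4+11+17=32, value 43+70+61=174
- C+D+G: weight 4+11+10=25, value 43+70+54=167
- A+C+D: weight 12+4+11=27, value 50+43+70=163
Best: $174.

$174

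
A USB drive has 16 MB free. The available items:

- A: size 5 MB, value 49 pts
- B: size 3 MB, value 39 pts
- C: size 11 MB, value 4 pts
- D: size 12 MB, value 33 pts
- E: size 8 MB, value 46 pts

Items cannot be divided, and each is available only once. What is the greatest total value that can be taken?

Check high-value combinations within 16 MB:
- A+B+E: size 5+3+8=16, value 49+39+46=134
- A+E: size 5+8=13, value 49+46=95
- A+B: size 5+3=8, value 49+39=88
Best: 134 pts.

134 pts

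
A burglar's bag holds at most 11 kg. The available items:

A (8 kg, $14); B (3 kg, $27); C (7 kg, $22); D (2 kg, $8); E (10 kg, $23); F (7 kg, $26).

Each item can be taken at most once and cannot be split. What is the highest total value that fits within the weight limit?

$53

Check high-value combinations within 11 kg:
- B+F: weight 3+7=10, value 27+26=53
- B+C: weight 3+7=10, value 27+22=49
- A+B: weight 8+3=11, value 14+27=41
Best: $53.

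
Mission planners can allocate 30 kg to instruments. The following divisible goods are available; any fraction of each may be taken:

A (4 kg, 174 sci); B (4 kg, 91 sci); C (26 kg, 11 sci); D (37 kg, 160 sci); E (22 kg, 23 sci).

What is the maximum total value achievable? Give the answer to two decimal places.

360.14

Take in order of value per unit:
- A (174/4 per unit): all 4 → value 174, running total 174.00
- B (91/4 per unit): all 4 → value 91, running total 265.00
- D (160/37 per unit): 22 of 37 → value 22×160/37 = 95.1351, running total 360.14
Total 360.14.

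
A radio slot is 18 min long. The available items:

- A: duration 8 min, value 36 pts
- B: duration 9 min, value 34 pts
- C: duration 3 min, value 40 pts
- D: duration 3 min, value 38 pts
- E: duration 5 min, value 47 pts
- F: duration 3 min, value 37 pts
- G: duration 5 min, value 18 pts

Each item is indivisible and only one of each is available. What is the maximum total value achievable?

162 pts

This is a 0/1 knapsack; check combinations near the capacity.
- C+D+E+F: duration 3+3+5+3=14, value 40+38+47+37=162
- A+C+D+F: duration 8+3+3+3=17, value 36+40+38+37=151
- B+C+D+F: duration 9+3+3+3=18, value 34+40+38+37=149
- C+D+E+G: duration 3+3+5+5=16, value 40+38+47+18=143
- C+E+F+G: duration 3+5+3+5=16, value 40+47+37+18=142
Best: 162 pts.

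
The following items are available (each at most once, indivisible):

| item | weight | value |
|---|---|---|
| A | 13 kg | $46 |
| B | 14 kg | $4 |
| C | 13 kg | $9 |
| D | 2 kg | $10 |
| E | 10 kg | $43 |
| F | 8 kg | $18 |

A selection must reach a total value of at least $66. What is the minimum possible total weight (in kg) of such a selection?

20

Subsets with value ≥ 66, sorted by total weight:
- D+E+F: weight 20, value 71
- A+E: weight 23, value 89
- A+D+F: weight 23, value 74
- A+D+E: weight 25, value 99
Minimum weight: 20 kg.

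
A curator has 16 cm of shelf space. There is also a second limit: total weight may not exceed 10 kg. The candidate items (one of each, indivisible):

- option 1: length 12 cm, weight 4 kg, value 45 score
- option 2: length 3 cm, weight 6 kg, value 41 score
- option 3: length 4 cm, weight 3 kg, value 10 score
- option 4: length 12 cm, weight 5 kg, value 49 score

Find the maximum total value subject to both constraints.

Feasible sets respecting both limits:
- option 1+option 2: length 15, weight 10, value 86
- option 3+option 4: length 16, weight 8, value 59
- option 1+option 3: length 16, weight 7, value 55
Best: 86 score.

86 score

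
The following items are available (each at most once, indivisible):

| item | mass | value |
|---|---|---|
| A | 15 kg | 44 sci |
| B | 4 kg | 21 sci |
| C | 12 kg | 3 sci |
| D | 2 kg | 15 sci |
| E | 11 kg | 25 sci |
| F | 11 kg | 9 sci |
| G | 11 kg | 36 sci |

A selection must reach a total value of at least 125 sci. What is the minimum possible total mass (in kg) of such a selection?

Subsets with value ≥ 125, sorted by total mass:
- A+B+E+G: mass 41, value 126
- A+B+D+E+G: mass 43, value 141
- A+B+D+F+G: mass 43, value 125
- A+D+E+F+G: mass 50, value 129
Minimum mass: 41 kg.

41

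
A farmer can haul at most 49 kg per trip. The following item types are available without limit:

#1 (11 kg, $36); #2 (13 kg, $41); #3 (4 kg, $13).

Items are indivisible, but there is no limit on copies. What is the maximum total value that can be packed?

$160

Best value-per-unit is #1 at 36/11; filling with it alone gives 4×36 = 144.
Optimal mix: 3×#1 + 4×#3 → weight 49, value 160.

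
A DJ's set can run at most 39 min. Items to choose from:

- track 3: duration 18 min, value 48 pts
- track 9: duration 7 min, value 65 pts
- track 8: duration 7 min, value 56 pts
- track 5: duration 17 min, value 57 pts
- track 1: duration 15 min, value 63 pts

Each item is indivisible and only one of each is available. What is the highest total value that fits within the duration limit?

This is a 0/1 knapsack; check combinations near the capacity.
- track 9+track 5+track 1: duration 7+17+15=39, value 65+57+63=185
- track 9+track 8+track 1: duration 7+7+15=29, value 65+56+63=184
- track 9+track 8+track 5: duration 7+7+17=31, value 65+56+57=178
- track 8+track 5+track 1: duration 7+17+15=39, value 56+57+63=176
- track 3+track 9+track 8: duration 18+7+7=32, value 48+65+56=169
Best: 185 pts.

185 pts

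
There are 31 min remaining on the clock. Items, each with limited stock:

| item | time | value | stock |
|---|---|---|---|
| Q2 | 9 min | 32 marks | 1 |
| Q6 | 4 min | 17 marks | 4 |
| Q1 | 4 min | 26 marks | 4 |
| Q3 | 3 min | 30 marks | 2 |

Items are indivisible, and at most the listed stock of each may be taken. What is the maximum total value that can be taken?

198 marks

Best selections within time 31 and stock limits:
- 2×Q6 + 4×Q1 + 2×Q3: time 30, value 198
- 1×Q2 + 4×Q1 + 2×Q3: time 31, value 196
- 3×Q6 + 3×Q1 + 2×Q3: time 30, value 189
- 1×Q2 + 1×Q6 + 3×Q1 + 2×Q3: time 31, value 187
Best: 198 marks.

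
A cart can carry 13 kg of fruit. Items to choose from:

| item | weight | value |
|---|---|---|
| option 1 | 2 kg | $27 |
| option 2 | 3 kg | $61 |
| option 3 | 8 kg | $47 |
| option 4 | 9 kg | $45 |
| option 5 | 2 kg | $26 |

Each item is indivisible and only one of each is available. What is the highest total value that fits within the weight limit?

Check high-value combinations within 13 kg:
- option 1+option 2+option 3: weight 2+3+8=13, value 27+61+47=135
- option 2+option 3+option 5: weight 3+8+2=13, value 61+47+26=134
- option 1+option 2+option 5: weight 2+3+2=7, value 27+61+26=114
Best: $135.

$135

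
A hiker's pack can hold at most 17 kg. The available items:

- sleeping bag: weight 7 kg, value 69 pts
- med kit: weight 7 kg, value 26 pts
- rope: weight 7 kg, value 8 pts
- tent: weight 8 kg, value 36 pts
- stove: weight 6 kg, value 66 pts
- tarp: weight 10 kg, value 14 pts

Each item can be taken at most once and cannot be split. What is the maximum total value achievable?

This is a 0/1 knapsack; check combinations near the capacity.
- sleeping bag+stove: weight 7+6=13, value 69+66=135
- sleeping bag+tent: weight 7+8=15, value 69+36=105
- tent+stove: weight 8+6=14, value 36+66=102
Best: 135 pts.

135 pts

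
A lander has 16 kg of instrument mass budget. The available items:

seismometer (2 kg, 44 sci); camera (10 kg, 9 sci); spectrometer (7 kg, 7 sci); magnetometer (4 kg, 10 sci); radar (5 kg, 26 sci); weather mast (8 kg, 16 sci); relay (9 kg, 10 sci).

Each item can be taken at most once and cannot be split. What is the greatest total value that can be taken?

86 sci

Check high-value combinations within 16 kg:
- seismometer+radar+weather mast: mass 2+5+8=15, value 44+26+16=86
- seismometer+magnetometer+radar: mass 2+4+5=11, value 44+10+26=80
- seismometer+radar+relay: mass 2+5+9=16, value 44+26+10=80
Best: 86 sci.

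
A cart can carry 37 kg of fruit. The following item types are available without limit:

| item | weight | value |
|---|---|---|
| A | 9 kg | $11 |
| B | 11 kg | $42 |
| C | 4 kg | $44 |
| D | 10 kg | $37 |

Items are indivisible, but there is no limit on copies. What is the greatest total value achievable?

Best value-per-unit is C at 44/4, and filling with it alone uses weight 9×4=36. No mix of the others beats 9×44 = 396.

$396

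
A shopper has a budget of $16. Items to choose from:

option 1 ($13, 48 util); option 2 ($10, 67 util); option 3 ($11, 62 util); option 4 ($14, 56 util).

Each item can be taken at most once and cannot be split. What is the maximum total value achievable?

Check high-value combinations within $16:
- option 2: cost 10, value 67
- option 3: cost 11, value 62
- option 4: cost 14, value 56
- option 1: cost 13, value 48
Best: 67 util.

67 util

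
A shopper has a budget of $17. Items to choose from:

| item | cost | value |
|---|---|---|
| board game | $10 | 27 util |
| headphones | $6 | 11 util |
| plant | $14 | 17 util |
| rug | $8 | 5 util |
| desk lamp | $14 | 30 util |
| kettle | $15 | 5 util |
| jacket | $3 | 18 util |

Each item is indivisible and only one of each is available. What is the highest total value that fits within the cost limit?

48 util

Check high-value combinations within $17:
- desk lamp+jacket: cost 14+3=17, value 30+18=48
- board game+jacket: cost 10+3=13, value 27+18=45
- board game+headphones: cost 10+6=16, value 27+11=38
- plant+jacket: cost 14+3=17, value 17+18=35
Best: 48 util.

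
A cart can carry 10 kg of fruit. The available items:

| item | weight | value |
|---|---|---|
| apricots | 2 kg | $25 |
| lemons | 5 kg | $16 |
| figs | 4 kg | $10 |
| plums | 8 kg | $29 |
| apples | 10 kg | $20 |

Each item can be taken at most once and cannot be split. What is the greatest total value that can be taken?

$54

This is a 0/1 knapsack; check combinations near the capacity.
- apricots+plums: weight 2+8=10, value 25+29=54
- apricots+lemons: weight 2+5=7, value 25+16=41
- apricots+figs: weight 2+4=6, value 25+10=35
Best: $54.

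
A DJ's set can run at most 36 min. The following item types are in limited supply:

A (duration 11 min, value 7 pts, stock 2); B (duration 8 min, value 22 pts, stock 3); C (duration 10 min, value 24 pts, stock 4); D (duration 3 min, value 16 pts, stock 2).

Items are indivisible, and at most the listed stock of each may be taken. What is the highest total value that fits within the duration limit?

Best selections within duration 36 and stock limits:
- 3×C + 2×D: duration 36, value 104
- 1×B + 2×C + 2×D: duration 34, value 102
- 2×B + 1×C + 2×D: duration 32, value 100
Best: 104 pts.

104 pts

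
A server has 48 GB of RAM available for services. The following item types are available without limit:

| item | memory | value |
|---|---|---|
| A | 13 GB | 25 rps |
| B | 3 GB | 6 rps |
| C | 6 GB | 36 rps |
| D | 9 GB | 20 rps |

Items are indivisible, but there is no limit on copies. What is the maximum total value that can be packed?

288 rps

Best value-per-unit is C at 36/6, and filling with it alone uses memory 8×6=48. No mix of the others beats 8×36 = 288.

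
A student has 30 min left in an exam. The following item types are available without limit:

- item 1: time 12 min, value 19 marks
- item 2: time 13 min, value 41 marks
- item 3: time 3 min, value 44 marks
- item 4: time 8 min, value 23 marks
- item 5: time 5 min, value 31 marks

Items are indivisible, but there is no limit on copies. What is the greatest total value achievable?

Best value-per-unit is item 3 at 44/3, and filling with it alone uses time 10×3=30. No mix of the others beats 10×44 = 440.

440 marks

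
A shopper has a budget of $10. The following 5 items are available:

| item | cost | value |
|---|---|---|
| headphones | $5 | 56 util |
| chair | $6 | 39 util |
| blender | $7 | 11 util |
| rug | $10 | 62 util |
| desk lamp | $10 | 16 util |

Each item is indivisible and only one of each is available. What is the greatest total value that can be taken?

This is a 0/1 knapsack; check combinations near the capacity.
- rug: cost 10, value 62
- headphones: cost 5, value 56
- chair: cost 6, value 39
- desk lamp: cost 10, value 16
Best: 62 util.

62 util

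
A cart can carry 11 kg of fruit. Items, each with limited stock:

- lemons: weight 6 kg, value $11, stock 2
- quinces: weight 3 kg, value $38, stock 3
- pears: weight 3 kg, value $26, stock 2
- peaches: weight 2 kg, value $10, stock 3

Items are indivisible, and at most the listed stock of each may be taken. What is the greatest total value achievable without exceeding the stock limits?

$124

Best selections within weight 11 and stock limits:
- 3×quinces + 1×peaches: weight 11, value 124
- 3×quinces: weight 9, value 114
Best: $124.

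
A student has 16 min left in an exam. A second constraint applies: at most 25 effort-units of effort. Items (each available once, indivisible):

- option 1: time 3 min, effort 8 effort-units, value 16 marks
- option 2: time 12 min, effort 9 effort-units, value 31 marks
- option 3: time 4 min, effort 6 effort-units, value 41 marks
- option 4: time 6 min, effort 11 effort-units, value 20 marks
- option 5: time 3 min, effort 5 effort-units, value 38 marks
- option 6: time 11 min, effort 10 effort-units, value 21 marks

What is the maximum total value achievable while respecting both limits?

Feasible sets respecting both limits:
- option 3+option 4+option 5: time 13, effort 22, value 99
- option 1+option 3+option 5: time 10, effort 19, value 95
- option 3+option 5: time 7, effort 11, value 79
Best: 99 marks.

99 marks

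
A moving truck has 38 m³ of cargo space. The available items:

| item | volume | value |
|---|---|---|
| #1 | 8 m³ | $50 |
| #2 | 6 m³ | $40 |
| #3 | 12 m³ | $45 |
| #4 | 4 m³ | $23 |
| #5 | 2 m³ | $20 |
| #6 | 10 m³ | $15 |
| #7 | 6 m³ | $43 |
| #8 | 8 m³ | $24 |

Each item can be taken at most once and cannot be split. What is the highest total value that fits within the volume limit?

$221

This is a 0/1 knapsack; check combinations near the capacity.
- #1+#2+#3+#4+#5+#7: volume 8+6+12+4+2+6=38, value 50+40+45+23+20+43=221
- #1+#2+#3+#4+#7: volume 8+6+12+4+6=36, value 50+40+45+23+43=201
- #1+#2+#4+#5+#7+#8: volume 8+6+4+2+6+8=34, value 50+40+23+20+43+24=200
Best: $221.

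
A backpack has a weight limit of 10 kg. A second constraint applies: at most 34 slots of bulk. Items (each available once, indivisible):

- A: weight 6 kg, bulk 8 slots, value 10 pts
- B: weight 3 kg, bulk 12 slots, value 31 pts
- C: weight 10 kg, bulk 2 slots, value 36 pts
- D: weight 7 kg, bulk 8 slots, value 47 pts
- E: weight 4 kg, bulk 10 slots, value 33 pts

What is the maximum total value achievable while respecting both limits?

78 pts

Feasible sets respecting both limits:
- B+D: weight 10, bulk 20, value 78
- B+E: weight 7, bulk 22, value 64
- D: weight 7, bulk 8, value 47
Best: 78 pts.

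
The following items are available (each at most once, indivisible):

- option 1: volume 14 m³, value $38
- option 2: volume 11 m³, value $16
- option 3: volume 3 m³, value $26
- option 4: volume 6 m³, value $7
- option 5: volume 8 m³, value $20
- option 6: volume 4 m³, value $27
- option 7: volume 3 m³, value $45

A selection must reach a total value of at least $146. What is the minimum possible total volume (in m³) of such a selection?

32

Subsets with value ≥ 146, sorted by total volume:
- option 1+option 3+option 5+option 6+option 7: volume 32, value 156
- option 1+option 2+option 3+option 6+option 7: volume 35, value 152
- option 1+option 3+option 4+option 5+option 6+option 7: volume 38, value 163
Minimum volume: 32 m³.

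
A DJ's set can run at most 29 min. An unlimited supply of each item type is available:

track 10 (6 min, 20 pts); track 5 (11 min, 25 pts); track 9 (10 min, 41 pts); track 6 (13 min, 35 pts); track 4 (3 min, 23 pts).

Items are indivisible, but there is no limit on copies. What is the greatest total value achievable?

207 pts

Best value-per-unit is track 4 at 23/3, and filling with it alone uses duration 9×3=27. No mix of the others beats 9×23 = 207.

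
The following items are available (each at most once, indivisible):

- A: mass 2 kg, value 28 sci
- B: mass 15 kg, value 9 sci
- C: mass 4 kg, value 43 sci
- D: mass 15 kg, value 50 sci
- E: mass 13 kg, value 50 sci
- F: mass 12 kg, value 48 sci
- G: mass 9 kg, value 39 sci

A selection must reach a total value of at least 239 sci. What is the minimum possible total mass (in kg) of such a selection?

55

Subsets with value ≥ 239, sorted by total mass:
- A+C+D+E+F+G: mass 55, value 258
- B+C+D+E+F+G: mass 68, value 239
Minimum mass: 55 kg.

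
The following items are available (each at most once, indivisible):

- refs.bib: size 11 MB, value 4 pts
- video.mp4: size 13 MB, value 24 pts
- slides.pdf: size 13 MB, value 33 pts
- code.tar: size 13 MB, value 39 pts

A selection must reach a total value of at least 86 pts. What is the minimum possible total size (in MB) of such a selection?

Subsets with value ≥ 86, sorted by total size:
- video.mp4+slides.pdf+code.tar: size 39, value 96
- refs.bib+video.mp4+slides.pdf+code.tar: size 50, value 100
Minimum size: 39 MB.

39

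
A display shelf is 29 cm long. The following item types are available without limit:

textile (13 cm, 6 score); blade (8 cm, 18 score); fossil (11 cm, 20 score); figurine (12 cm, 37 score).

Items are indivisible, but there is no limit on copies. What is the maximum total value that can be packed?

Best value-per-unit is figurine at 37/12, and filling with it alone uses length 2×12=24. No mix of the others beats 2×37 = 74.

74 score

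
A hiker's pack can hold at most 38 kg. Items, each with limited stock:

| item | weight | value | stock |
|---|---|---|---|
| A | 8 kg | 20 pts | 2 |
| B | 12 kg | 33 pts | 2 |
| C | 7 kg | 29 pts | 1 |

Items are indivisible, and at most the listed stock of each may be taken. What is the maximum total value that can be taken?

Top feasible selections:
- 2×A + 1×B + 1×C: weight 35, value 102
- 2×B + 1×C: weight 31, value 95
- 1×A + 2×B: weight 32, value 86
Best: 102 pts.

102 pts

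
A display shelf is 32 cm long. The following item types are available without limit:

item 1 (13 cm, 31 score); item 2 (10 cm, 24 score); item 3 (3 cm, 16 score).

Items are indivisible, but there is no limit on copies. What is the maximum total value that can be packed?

Best value-per-unit is item 3 at 16/3, and filling with it alone uses length 10×3=30. No mix of the others beats 10×16 = 160.

160 score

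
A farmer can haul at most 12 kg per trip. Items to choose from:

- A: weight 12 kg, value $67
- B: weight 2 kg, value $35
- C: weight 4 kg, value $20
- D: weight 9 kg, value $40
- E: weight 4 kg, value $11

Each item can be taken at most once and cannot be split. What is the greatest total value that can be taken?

Check high-value combinations within 12 kg:
- B+D: weight 2+9=11, value 35+40=75
- A: weight 12, value 67
- B+C+E: weight 2+4+4=10, value 35+20+11=66
Best: $75.

$75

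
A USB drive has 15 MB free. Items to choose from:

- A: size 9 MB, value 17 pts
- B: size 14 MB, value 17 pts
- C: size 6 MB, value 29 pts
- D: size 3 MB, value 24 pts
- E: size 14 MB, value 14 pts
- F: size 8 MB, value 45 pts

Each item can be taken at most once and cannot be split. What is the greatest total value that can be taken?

Check high-value combinations within 15 MB:
- C+F: size 6+8=14, value 29+45=74
- D+F: size 3+8=11, value 24+45=69
- C+D: size 6+3=9, value 29+24=53
- A+C: size 9+6=15, value 17+29=46
- F: size 8, value 45
Best: 74 pts.

74 pts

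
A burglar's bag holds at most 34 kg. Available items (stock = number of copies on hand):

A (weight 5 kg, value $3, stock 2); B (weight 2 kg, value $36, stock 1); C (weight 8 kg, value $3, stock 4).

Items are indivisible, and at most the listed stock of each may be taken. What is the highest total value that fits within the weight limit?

$48

Top feasible selections:
- 2×A + 1×B + 2×C: weight 28, value 48
- 1×A + 1×B + 3×C: weight 31, value 48
- 1×B + 4×C: weight 34, value 48
Best: $48.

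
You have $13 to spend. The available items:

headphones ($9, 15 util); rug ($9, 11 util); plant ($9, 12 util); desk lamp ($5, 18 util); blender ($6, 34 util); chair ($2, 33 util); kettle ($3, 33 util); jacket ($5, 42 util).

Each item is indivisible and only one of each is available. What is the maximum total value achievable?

109 util

Check high-value combinations within $13:
- blender+chair+jacket: cost 6+2+5=13, value 34+33+42=109
- chair+kettle+jacket: cost 2+3+5=10, value 33+33+42=108
- blender+chair+kettle: cost 6+2+3=11, value 34+33+33=100
- desk lamp+chair+jacket: cost 5+2+5=12, value 18+33+42=93
- desk lamp+kettle+jacket: cost 5+3+5=13, value 18+33+42=93
Best: 109 util.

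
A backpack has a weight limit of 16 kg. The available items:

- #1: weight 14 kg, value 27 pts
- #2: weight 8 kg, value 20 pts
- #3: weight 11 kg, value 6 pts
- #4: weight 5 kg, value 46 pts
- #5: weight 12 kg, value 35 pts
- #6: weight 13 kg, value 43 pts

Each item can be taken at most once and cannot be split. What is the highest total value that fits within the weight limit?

66 pts

This is a 0/1 knapsack; check combinations near the capacity.
- #2+#4: weight 8+5=13, value 20+46=66
- #3+#4: weight 11+5=16, value 6+46=52
- #4: weight 5, value 46
- #6: weight 13, value 43
Best: 66 pts.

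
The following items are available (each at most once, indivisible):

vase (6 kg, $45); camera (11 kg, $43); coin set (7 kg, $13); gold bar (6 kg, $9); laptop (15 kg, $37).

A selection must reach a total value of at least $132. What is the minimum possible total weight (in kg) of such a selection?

38

Subsets with value ≥ 132, sorted by total weight:
- vase+camera+gold bar+laptop: weight 38, value 134
- vase+camera+coin set+laptop: weight 39, value 138
- vase+camera+coin set+gold bar+laptop: weight 45, value 147
Minimum weight: 38 kg.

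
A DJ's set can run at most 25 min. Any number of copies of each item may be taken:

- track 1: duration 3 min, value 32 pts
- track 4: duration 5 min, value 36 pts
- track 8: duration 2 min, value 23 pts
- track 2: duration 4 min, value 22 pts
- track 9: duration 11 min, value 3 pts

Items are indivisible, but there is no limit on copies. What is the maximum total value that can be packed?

285 pts

Best value-per-unit is track 8 at 23/2; filling with it alone gives 12×23 = 276.
Optimal mix: 1×track 1 + 11×track 8 → duration 25, value 285.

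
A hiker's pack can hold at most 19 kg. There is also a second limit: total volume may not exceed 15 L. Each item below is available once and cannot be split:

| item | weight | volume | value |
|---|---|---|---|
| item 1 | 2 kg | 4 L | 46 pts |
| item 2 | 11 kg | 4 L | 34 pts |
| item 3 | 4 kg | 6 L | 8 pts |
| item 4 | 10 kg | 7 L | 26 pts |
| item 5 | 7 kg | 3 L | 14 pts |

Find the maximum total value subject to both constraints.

Feasible sets respecting both limits:
- item 1+item 2+item 3: weight 17, volume 14, value 88
- item 1+item 4+item 5: weight 19, volume 14, value 86
- item 1+item 2: weight 13, volume 8, value 80
- item 1+item 4: weight 12, volume 11, value 72
Best: 88 pts.

88 pts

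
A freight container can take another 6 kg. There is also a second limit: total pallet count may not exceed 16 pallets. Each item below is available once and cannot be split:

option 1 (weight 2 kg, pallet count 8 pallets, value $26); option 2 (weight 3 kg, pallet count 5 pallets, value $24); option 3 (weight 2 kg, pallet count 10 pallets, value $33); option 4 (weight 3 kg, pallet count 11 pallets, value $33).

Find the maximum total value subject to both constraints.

$57

Feasible sets respecting both limits:
- option 2+option 3: weight 5, pallet count 15, value 57
- option 2+option 4: weight 6, pallet count 16, value 57
- option 1+option 2: weight 5, pallet count 13, value 50
- option 3: weight 2, pallet count 10, value 33
Best: $57.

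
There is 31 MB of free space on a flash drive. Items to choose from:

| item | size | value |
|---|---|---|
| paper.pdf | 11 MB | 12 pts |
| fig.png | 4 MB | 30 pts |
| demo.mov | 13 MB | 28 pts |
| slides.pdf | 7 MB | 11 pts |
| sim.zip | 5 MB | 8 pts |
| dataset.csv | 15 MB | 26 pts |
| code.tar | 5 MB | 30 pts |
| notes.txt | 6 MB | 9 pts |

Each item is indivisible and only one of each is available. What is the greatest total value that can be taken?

Check high-value combinations within 31 MB:
- fig.png+demo.mov+slides.pdf+code.tar: size 4+13+7+5=29, value 30+28+11+30=99
- fig.png+demo.mov+code.tar+notes.txt: size 4+13+5+6=28, value 30+28+30+9=97
- fig.png+slides.pdf+dataset.csv+code.tar: size 4+7+15+5=31, value 30+11+26+30=97
- fig.png+demo.mov+sim.zip+code.tar: size 4+13+5+5=27, value 30+28+8+30=96
Best: 99 pts.

99 pts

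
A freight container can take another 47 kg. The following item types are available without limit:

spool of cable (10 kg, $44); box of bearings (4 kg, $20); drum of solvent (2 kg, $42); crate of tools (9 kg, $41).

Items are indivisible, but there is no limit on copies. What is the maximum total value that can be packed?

Best value-per-unit is drum of solvent at 42/2, and filling with it alone uses weight 23×2=46. No mix of the others beats 23×42 = 966.

$966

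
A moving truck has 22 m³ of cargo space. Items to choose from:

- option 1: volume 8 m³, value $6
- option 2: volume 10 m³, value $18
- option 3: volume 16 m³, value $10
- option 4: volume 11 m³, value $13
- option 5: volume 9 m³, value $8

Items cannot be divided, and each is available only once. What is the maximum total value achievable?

$31

Check high-value combinations within 22 m³:
- option 2+option 4: volume 10+11=21, value 18+13=31
- option 2+option 5: volume 10+9=19, value 18+8=26
- option 1+option 2: volume 8+10=18, value 6+18=24
- option 4+option 5: volume 11+9=20, value 13+8=21
- option 1+option 4: volume 8+11=19, value 6+13=19
Best: $31.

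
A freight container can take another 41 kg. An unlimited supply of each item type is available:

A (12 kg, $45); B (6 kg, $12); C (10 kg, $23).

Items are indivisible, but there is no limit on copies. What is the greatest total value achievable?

Best value-per-unit is A at 45/12, and filling with it alone uses weight 3×12=36. No mix of the others beats 3×45 = 135.

$135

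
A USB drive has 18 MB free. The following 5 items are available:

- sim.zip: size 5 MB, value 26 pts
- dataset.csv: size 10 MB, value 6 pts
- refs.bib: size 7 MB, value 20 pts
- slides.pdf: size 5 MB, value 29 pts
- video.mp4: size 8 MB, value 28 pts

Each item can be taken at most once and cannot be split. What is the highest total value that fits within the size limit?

83 pts

Check high-value combinations within 18 MB:
- sim.zip+slides.pdf+video.mp4: size 5+5+8=18, value 26+29+28=83
- sim.zip+refs.bib+slides.pdf: size 5+7+5=17, value 26+20+29=75
- slides.pdf+video.mp4: size 5+8=13, value 29+28=57
Best: 83 pts.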